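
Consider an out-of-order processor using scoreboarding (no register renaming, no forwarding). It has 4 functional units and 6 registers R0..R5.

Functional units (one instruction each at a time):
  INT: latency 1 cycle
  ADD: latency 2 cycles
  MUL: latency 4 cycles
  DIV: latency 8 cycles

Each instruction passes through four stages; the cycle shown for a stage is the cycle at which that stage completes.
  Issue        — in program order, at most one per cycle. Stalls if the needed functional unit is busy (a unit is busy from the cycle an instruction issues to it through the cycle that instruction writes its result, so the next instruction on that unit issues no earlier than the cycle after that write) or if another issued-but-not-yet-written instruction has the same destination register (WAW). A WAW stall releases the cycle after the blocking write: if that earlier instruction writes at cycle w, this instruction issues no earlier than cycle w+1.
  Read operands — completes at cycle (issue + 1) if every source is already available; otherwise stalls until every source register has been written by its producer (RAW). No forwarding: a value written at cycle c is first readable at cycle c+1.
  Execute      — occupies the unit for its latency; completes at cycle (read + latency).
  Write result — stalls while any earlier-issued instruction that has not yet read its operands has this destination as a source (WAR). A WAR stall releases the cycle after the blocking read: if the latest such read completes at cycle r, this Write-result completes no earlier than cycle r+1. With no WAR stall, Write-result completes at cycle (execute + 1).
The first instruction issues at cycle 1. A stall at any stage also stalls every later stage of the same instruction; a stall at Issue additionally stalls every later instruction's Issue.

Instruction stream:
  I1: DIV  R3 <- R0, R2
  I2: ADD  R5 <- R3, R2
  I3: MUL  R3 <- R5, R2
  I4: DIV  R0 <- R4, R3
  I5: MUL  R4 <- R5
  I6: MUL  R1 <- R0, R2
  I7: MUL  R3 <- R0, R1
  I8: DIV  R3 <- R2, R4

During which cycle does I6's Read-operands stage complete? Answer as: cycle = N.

cycle = 32

[I1] 1/2/10/11
[I2] 2/12/14/15  (RAW R3: wait I1 write@11)
[I3] 12/16/20/21  (WAW R3: wait I1 write@11; RAW R5: wait I2 write@15)
[I4] 13/22/30/31  (RAW R3: wait I3 write@21)
[I5] 22/23/27/28  (struct: MUL busy until I3 writes@21)
[I6] 29/32/36/37  (struct: MUL busy until I5 writes@28; RAW R0: wait I4 write@31)
[I7] 38/39/43/44  (struct: MUL busy until I6 writes@37)
[I8] 45/46/54/55  (WAW R3: wait I7 write@44)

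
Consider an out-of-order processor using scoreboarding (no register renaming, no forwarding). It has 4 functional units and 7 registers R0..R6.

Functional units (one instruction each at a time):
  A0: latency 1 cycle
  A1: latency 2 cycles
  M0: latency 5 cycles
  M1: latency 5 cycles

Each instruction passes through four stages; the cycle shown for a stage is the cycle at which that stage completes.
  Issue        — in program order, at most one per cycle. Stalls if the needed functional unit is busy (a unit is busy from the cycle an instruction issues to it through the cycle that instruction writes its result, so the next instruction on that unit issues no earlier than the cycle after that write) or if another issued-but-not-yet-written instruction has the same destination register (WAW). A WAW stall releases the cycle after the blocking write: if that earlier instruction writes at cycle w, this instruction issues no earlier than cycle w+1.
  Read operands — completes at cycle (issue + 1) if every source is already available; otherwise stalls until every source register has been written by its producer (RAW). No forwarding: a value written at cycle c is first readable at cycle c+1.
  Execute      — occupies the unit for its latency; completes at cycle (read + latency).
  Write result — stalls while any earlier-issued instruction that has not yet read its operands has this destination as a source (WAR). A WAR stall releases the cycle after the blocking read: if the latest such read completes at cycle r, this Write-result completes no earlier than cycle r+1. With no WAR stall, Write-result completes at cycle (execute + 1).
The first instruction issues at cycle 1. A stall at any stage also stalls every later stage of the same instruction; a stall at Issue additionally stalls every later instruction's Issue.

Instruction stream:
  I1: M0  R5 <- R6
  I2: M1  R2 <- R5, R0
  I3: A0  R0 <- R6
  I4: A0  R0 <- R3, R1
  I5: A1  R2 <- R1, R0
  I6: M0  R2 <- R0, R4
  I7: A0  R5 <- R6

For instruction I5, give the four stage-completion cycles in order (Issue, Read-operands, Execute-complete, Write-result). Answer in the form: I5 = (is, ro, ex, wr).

I5 = (16, 17, 19, 20)

  I1 | 1 | 2 | 7 | 8
  I2 | 2 | 9 | 14 | 15   RAW R5: wait I1 write@8
  I3 | 3 | 4 | 5 | 10   WAR R0: wait I2 read@9
  I4 | 11 | 12 | 13 | 14   struct: A0 busy until I3 writes@10
  I5 | 16 | 17 | 19 | 20   WAW R2: wait I2 write@15
  I6 | 21 | 22 | 27 | 28   WAW R2: wait I5 write@20
  I7 | 22 | 23 | 24 | 25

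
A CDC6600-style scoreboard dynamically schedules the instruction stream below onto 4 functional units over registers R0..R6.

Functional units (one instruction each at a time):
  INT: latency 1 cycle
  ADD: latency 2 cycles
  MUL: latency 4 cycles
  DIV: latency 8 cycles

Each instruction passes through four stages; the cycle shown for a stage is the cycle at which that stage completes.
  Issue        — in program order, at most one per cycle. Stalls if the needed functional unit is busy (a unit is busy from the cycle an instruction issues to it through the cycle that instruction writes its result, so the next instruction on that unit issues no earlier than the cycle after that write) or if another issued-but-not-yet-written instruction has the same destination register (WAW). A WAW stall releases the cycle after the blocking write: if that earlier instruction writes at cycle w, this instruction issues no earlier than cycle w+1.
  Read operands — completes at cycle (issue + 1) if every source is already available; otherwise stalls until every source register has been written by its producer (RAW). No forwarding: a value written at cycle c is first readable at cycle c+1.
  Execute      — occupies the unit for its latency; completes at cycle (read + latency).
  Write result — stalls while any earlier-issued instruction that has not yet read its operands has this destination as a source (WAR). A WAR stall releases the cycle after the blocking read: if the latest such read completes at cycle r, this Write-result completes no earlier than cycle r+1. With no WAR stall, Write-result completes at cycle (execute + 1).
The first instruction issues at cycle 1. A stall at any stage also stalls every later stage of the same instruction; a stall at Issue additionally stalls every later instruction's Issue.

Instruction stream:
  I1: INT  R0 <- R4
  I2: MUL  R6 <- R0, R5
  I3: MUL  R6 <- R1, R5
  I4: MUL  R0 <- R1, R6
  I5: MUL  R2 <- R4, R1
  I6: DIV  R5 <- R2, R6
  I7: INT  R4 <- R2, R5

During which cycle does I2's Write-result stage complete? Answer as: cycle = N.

[1] I1→INT
[2] I1 RO, I2→MUL
[3] I1 EX
[4] I1 WR R0
[5] I2 RO
[9] I2 EX
[10] I2 WR R6
[11] I3→MUL
[12] I3 RO
[16] I3 EX
[17] I3 WR R6
[18] I4→MUL
[19] I4 RO
[23] I4 EX
[24] I4 WR R0
[25] I5→MUL
[26] I5 RO, I6→DIV
[27] I7→INT
[30] I5 EX
[31] I5 WR R2
[32] I6 RO
[40] I6 EX
[41] I6 WR R5
[42] I7 RO
[43] I7 EX
[44] I7 WR R4

cycle = 10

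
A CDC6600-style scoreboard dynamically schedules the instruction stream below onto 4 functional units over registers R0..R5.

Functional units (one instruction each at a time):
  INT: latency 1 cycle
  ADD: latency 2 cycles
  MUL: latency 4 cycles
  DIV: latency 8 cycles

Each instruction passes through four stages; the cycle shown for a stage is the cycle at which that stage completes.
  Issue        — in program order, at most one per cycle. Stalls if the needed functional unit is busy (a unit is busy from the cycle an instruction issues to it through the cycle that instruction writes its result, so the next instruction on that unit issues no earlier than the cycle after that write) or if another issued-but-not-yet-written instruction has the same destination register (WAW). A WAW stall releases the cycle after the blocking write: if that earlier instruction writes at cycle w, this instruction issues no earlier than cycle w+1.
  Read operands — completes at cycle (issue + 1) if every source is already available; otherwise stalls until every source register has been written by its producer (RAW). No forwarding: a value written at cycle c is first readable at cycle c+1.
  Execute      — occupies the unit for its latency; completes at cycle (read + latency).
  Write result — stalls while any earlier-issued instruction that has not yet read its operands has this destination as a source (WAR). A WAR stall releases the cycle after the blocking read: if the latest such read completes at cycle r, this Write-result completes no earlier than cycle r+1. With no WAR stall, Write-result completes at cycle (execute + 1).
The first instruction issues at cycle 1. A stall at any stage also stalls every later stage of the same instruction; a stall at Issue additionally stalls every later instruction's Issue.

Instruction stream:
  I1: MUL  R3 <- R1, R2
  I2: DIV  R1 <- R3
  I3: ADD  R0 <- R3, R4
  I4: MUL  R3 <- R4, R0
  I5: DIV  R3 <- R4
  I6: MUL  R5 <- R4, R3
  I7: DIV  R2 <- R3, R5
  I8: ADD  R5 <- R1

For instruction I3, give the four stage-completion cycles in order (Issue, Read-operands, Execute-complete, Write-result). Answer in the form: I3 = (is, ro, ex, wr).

cycle 1: I1→MUL
cycle 2: I1 RO | I2→DIV
cycle 3: I3→ADD
cycle 6: I1 EX
cycle 7: I1 WR R3
cycle 8: I2 RO | I3 RO | I4→MUL
cycle 10: I3 EX
cycle 11: I3 WR R0
cycle 12: I4 RO
cycle 16: I2 EX | I4 EX
cycle 17: I2 WR R1 | I4 WR R3
cycle 18: I5→DIV
cycle 19: I5 RO | I6→MUL
cycle 27: I5 EX
cycle 28: I5 WR R3
cycle 29: I6 RO | I7→DIV
cycle 33: I6 EX
cycle 34: I6 WR R5
cycle 35: I7 RO | I8→ADD
cycle 36: I8 RO
cycle 38: I8 EX
cycle 39: I8 WR R5
cycle 43: I7 EX
cycle 44: I7 WR R2

I3 = (3, 8, 10, 11)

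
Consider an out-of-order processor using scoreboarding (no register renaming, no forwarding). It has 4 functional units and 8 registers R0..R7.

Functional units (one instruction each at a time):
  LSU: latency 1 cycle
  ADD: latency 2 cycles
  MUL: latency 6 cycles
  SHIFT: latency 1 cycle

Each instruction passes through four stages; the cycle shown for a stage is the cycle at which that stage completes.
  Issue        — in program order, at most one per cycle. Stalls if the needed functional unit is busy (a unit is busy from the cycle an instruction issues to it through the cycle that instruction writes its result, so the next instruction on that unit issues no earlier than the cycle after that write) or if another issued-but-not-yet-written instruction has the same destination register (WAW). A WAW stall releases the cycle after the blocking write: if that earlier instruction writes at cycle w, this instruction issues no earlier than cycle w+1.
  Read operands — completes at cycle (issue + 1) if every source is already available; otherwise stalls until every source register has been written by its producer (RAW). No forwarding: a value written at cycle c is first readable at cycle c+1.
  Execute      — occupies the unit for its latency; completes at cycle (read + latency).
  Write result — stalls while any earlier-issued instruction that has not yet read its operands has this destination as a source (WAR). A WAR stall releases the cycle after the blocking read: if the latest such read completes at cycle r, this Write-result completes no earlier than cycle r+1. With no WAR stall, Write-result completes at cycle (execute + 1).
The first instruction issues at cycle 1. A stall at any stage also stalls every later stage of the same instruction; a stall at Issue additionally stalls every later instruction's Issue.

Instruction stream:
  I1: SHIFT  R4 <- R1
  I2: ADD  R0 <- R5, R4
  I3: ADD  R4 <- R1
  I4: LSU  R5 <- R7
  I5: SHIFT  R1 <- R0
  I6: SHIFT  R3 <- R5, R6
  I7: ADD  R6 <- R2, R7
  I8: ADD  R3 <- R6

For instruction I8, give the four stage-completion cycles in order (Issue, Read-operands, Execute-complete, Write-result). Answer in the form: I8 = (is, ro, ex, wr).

I8 = (21, 22, 24, 25)

cycle 1: I1→SHIFT
cycle 2: I1 RO · I2→ADD
cycle 3: I1 EX
cycle 4: I1 WR R4
cycle 5: I2 RO
cycle 7: I2 EX
cycle 8: I2 WR R0
cycle 9: I3→ADD
cycle 10: I3 RO · I4→LSU
cycle 11: I4 RO · I5→SHIFT
cycle 12: I3 EX · I4 EX · I5 RO
cycle 13: I3 WR R4 · I4 WR R5 · I5 EX
cycle 14: I5 WR R1
cycle 15: I6→SHIFT
cycle 16: I6 RO · I7→ADD
cycle 17: I6 EX · I7 RO
cycle 18: I6 WR R3
cycle 19: I7 EX
cycle 20: I7 WR R6
cycle 21: I8→ADD
cycle 22: I8 RO
cycle 24: I8 EX
cycle 25: I8 WR R3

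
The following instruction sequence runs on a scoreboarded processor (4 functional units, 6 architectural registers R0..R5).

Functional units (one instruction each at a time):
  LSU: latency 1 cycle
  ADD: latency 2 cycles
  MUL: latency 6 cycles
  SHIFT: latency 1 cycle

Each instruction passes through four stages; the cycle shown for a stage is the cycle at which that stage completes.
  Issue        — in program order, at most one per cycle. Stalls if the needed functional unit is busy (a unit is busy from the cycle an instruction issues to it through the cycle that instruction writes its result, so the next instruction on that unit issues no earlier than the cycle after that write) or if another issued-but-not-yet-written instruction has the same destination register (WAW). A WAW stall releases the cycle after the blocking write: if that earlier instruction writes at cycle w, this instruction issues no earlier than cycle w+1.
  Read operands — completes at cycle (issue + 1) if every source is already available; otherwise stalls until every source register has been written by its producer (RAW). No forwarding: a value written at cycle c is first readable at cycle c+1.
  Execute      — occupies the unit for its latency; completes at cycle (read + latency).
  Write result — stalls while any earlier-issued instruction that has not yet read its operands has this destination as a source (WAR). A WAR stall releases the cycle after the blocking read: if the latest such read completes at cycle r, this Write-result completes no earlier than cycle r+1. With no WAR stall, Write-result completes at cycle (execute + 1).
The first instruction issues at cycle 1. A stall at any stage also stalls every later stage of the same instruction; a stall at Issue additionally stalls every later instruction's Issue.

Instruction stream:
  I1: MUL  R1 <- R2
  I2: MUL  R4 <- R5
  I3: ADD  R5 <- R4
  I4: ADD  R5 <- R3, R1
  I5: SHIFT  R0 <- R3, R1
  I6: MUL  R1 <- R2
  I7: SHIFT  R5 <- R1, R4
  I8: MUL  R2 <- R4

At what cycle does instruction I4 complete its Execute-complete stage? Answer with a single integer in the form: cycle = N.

I1 -> (1, 2, 8, 9)
I2 -> (10, 11, 17, 18)  // struct: MUL busy until I1 writes@9
I3 -> (11, 19, 21, 22)  // RAW R4: wait I2 write@18
I4 -> (23, 24, 26, 27)  // struct: ADD busy until I3 writes@22
I5 -> (24, 25, 26, 27)
I6 -> (25, 26, 32, 33)
I7 -> (28, 34, 35, 36)  // struct: SHIFT busy until I5 writes@27, RAW R1: wait I6 write@33
I8 -> (34, 35, 41, 42)  // struct: MUL busy until I6 writes@33

cycle = 26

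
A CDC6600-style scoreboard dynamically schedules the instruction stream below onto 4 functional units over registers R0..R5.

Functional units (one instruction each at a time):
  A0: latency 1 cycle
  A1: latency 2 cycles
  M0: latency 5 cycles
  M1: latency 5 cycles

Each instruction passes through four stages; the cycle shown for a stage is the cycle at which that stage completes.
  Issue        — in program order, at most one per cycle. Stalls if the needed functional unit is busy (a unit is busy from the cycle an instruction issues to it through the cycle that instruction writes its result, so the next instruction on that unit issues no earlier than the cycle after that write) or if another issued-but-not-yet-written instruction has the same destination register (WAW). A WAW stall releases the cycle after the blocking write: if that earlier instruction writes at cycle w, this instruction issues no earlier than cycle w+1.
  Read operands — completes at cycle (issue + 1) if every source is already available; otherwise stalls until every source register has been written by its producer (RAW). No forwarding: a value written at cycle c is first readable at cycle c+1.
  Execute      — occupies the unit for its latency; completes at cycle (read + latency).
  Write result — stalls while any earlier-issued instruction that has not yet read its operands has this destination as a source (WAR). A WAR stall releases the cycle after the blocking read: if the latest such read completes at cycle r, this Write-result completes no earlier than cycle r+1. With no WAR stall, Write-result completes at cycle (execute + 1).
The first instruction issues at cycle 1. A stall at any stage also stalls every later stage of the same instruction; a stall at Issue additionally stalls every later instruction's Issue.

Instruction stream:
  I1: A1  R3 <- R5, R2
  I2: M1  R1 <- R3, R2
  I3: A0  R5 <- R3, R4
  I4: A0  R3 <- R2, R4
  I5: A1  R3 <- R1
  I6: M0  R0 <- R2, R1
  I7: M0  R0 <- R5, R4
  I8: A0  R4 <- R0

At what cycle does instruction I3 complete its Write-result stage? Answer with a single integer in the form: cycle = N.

cycle = 8

1) issue 1, read 2, done 4, write 5
2) issue 2, read 6, done 11, write 12  <RAW R3: wait I1 write@5>
3) issue 3, read 6, done 7, write 8  <RAW R3: wait I1 write@5>
4) issue 9, read 10, done 11, write 12  <struct: A0 busy until I3 writes@8>
5) issue 13, read 14, done 16, write 17  <WAW R3: wait I4 write@12>
6) issue 14, read 15, done 20, write 21
7) issue 22, read 23, done 28, write 29  <struct: M0 busy until I6 writes@21>
8) issue 23, read 30, done 31, write 32  <RAW R0: wait I7 write@29>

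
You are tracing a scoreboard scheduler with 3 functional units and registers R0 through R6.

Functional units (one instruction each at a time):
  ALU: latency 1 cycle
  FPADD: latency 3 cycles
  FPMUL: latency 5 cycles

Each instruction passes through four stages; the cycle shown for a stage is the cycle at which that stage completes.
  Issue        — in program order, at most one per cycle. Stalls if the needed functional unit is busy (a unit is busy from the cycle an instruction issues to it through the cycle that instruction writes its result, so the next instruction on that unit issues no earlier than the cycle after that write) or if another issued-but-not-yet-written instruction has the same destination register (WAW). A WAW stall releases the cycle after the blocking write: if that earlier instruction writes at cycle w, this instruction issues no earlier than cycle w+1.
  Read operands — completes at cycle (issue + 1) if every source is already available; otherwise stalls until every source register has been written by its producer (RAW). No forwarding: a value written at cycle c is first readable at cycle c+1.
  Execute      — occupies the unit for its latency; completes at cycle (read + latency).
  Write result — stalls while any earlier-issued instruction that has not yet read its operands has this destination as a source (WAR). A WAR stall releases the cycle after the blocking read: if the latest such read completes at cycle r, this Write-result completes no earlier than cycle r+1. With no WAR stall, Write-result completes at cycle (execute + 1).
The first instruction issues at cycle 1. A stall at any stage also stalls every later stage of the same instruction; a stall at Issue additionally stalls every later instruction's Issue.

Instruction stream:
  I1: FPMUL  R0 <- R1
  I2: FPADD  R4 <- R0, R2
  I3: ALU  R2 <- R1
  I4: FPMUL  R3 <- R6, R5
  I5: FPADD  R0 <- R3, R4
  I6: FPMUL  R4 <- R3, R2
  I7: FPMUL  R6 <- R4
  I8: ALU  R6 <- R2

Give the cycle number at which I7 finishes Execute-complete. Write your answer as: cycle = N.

cycle = 31

I1  is:1  ro:2  ex:7  wr:8
I2  is:2  ro:9  ex:12  wr:13  — RAW R0: wait I1 write@8
I3  is:3  ro:4  ex:5  wr:10  — WAR R2: wait I2 read@9
I4  is:9  ro:10  ex:15  wr:16  — struct: FPMUL busy until I1 writes@8
I5  is:14  ro:17  ex:20  wr:21  — struct: FPADD busy until I2 writes@13, RAW R3: wait I4 write@16
I6  is:17  ro:18  ex:23  wr:24  — struct: FPMUL busy until I4 writes@16
I7  is:25  ro:26  ex:31  wr:32  — struct: FPMUL busy until I6 writes@24
I8  is:33  ro:34  ex:35  wr:36  — WAW R6: wait I7 write@32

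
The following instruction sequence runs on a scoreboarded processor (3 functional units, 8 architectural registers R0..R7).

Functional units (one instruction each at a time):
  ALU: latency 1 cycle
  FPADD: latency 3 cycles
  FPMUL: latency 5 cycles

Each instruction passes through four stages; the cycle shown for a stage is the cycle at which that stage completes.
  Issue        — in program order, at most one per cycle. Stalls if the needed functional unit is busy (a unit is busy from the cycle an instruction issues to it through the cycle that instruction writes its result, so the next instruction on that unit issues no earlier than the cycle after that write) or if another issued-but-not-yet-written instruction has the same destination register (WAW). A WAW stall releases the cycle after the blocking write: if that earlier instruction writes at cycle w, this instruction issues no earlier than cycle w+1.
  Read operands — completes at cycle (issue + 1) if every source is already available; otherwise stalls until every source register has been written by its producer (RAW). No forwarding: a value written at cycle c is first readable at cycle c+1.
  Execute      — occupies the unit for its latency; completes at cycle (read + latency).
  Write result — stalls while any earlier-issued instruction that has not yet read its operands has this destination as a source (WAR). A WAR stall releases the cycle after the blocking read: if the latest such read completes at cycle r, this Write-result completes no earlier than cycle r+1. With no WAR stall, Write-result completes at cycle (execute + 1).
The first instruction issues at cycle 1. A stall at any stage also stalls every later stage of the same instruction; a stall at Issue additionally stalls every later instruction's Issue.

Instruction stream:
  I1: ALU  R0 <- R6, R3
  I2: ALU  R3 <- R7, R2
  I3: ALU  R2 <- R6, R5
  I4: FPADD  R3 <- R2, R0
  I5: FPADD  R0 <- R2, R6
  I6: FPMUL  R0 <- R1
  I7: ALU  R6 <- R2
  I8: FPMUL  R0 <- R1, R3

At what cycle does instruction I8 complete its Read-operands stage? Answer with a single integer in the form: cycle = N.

1) issue 1, read 2, done 3, write 4
2) issue 5, read 6, done 7, write 8  <struct: ALU busy until I1 writes@4>
3) issue 9, read 10, done 11, write 12  <struct: ALU busy until I2 writes@8>
4) issue 10, read 13, done 16, write 17  <RAW R2: wait I3 write@12>
5) issue 18, read 19, done 22, write 23  <struct: FPADD busy until I4 writes@17>
6) issue 24, read 25, done 30, write 31  <WAW R0: wait I5 write@23>
7) issue 25, read 26, done 27, write 28
8) issue 32, read 33, done 38, write 39  <struct: FPMUL busy until I6 writes@31>

cycle = 33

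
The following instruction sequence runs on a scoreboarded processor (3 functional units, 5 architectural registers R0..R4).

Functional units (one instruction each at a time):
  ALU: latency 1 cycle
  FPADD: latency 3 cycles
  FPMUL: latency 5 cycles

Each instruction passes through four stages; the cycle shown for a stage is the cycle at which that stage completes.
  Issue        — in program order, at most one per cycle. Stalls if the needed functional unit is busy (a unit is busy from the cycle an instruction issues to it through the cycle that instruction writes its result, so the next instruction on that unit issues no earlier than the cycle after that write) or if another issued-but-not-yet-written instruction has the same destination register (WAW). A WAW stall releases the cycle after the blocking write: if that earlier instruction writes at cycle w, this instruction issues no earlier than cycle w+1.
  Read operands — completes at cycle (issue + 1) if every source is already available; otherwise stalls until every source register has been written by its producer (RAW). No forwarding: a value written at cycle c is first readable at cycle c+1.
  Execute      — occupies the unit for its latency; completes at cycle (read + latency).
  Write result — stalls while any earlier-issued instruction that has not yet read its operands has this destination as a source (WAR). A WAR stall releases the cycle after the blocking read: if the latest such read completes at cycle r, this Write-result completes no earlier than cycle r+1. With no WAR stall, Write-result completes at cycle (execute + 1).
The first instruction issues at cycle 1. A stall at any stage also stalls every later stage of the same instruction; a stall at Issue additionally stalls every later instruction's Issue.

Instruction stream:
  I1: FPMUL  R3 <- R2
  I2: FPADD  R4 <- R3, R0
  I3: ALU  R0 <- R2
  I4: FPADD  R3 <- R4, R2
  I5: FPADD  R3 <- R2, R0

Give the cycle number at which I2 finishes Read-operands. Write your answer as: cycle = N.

[1] I1→FPMUL
[2] I1 RO · I2→FPADD
[3] I3→ALU
[4] I3 RO
[5] I3 EX
[7] I1 EX
[8] I1 WR R3
[9] I2 RO
[10] I3 WR R0
[12] I2 EX
[13] I2 WR R4
[14] I4→FPADD
[15] I4 RO
[18] I4 EX
[19] I4 WR R3
[20] I5→FPADD
[21] I5 RO
[24] I5 EX
[25] I5 WR R3

cycle = 9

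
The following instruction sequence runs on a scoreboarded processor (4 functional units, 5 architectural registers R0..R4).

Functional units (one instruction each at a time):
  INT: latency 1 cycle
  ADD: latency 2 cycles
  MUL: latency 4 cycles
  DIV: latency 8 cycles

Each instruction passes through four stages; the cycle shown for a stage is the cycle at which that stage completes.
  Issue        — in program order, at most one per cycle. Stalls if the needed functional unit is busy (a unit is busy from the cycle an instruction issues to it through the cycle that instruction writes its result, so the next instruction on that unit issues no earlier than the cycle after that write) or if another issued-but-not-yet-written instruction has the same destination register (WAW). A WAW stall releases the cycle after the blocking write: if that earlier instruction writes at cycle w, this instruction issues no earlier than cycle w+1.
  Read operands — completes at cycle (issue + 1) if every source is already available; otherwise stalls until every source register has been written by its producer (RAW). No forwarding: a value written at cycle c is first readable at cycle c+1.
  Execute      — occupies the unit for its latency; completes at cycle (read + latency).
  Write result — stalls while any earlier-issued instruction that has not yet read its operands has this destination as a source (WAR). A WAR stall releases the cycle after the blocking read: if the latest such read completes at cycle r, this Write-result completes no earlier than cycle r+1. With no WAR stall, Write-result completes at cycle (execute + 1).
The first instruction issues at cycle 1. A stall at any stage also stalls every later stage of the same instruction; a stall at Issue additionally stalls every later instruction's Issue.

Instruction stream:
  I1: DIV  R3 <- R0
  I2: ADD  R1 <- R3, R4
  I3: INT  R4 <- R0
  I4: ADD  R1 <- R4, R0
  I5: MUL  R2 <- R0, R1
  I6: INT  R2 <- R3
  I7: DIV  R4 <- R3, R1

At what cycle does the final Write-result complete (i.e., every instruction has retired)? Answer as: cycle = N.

I1 -> (1, 2, 10, 11)
I2 -> (2, 12, 14, 15)  // RAW R3: wait I1 write@11
I3 -> (3, 4, 5, 13)  // WAR R4: wait I2 read@12
I4 -> (16, 17, 19, 20)  // struct: ADD busy until I2 writes@15
I5 -> (17, 21, 25, 26)  // RAW R1: wait I4 write@20
I6 -> (27, 28, 29, 30)  // WAW R2: wait I5 write@26
I7 -> (28, 29, 37, 38)

cycle = 38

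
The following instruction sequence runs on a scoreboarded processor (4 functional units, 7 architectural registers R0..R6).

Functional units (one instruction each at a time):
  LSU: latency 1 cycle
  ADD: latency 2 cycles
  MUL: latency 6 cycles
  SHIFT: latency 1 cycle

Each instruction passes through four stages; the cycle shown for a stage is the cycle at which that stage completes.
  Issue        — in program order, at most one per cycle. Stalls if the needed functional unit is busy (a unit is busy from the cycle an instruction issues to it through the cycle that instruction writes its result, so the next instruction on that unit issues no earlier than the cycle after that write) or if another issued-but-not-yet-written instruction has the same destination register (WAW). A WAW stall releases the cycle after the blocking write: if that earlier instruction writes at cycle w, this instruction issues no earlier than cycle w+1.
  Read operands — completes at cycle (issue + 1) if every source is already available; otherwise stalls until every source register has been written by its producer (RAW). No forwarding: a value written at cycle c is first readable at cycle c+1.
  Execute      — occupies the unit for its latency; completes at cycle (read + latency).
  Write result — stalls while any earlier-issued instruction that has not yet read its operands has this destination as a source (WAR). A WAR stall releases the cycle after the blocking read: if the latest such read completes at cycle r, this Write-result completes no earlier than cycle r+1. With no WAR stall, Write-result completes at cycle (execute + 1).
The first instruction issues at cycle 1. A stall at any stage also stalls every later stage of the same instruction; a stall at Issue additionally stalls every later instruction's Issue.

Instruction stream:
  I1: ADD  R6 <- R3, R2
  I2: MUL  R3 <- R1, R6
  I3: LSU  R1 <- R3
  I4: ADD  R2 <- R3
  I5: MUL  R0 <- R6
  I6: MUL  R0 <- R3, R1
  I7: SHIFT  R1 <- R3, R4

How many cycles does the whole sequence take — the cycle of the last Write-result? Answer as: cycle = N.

I1  is:1  ro:2  ex:4  wr:5
I2  is:2  ro:6  ex:12  wr:13  — RAW R6: wait I1 write@5
I3  is:3  ro:14  ex:15  wr:16  — RAW R3: wait I2 write@13
I4  is:6  ro:14  ex:16  wr:17  — struct: ADD busy until I1 writes@5, RAW R3: wait I2 write@13
I5  is:14  ro:15  ex:21  wr:22  — struct: MUL busy until I2 writes@13
I6  is:23  ro:24  ex:30  wr:31  — struct: MUL busy until I5 writes@22
I7  is:24  ro:25  ex:26  wr:27

cycle = 31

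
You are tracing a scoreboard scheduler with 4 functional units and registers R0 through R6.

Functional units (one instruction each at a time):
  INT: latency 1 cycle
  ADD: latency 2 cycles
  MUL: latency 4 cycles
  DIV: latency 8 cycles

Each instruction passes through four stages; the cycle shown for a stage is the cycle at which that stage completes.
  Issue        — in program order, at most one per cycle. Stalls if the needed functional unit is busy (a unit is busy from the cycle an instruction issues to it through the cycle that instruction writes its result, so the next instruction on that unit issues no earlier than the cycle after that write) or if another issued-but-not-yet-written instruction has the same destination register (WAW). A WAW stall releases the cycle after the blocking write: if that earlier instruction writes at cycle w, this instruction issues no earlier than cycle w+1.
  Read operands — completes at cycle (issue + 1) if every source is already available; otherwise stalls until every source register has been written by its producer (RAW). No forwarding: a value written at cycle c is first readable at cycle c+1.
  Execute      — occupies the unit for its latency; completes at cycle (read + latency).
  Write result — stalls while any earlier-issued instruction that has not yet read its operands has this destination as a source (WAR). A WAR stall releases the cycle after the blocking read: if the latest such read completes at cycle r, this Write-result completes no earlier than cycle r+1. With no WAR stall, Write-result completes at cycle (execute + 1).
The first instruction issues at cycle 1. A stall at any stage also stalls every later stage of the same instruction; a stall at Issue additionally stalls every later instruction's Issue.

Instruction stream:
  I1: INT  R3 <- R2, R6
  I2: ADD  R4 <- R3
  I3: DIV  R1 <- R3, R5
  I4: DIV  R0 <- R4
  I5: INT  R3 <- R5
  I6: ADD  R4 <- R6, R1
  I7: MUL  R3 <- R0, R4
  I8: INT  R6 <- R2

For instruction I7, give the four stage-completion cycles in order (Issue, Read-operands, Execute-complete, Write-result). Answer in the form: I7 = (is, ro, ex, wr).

  I1 | 1 | 2 | 3 | 4
  I2 | 2 | 5 | 7 | 8   RAW R3: wait I1 write@4
  I3 | 3 | 5 | 13 | 14   RAW R3: wait I1 write@4
  I4 | 15 | 16 | 24 | 25   struct: DIV busy until I3 writes@14
  I5 | 16 | 17 | 18 | 19
  I6 | 17 | 18 | 20 | 21
  I7 | 20 | 26 | 30 | 31   WAW R3: wait I5 write@19 · RAW R0: wait I4 write@25
  I8 | 21 | 22 | 23 | 24

I7 = (20, 26, 30, 31)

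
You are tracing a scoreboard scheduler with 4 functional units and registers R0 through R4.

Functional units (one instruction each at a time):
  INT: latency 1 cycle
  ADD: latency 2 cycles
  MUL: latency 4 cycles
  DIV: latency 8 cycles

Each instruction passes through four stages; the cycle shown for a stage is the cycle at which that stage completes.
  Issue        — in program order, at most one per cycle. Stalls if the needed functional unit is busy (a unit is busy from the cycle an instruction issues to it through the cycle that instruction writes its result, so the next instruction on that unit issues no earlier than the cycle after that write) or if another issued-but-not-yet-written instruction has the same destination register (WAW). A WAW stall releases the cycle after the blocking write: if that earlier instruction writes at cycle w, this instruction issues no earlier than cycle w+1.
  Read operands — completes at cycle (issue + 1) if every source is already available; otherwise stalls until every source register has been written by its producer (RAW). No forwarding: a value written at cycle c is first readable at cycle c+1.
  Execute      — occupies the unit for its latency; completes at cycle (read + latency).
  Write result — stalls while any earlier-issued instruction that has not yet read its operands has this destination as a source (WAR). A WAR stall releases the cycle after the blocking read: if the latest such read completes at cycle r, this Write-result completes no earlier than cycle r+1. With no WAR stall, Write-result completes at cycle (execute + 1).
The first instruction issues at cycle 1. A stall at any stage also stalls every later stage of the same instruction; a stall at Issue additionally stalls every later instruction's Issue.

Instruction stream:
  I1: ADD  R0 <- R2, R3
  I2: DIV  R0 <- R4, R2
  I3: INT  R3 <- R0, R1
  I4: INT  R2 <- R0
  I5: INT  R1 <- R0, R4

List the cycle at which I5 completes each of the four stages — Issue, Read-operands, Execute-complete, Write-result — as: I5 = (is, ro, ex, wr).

cycle 1: I1→ADD
cycle 2: I1 RO
cycle 4: I1 EX
cycle 5: I1 WR R0
cycle 6: I2→DIV
cycle 7: I2 RO; I3→INT
cycle 15: I2 EX
cycle 16: I2 WR R0
cycle 17: I3 RO
cycle 18: I3 EX
cycle 19: I3 WR R3
cycle 20: I4→INT
cycle 21: I4 RO
cycle 22: I4 EX
cycle 23: I4 WR R2
cycle 24: I5→INT
cycle 25: I5 RO
cycle 26: I5 EX
cycle 27: I5 WR R1

I5 = (24, 25, 26, 27)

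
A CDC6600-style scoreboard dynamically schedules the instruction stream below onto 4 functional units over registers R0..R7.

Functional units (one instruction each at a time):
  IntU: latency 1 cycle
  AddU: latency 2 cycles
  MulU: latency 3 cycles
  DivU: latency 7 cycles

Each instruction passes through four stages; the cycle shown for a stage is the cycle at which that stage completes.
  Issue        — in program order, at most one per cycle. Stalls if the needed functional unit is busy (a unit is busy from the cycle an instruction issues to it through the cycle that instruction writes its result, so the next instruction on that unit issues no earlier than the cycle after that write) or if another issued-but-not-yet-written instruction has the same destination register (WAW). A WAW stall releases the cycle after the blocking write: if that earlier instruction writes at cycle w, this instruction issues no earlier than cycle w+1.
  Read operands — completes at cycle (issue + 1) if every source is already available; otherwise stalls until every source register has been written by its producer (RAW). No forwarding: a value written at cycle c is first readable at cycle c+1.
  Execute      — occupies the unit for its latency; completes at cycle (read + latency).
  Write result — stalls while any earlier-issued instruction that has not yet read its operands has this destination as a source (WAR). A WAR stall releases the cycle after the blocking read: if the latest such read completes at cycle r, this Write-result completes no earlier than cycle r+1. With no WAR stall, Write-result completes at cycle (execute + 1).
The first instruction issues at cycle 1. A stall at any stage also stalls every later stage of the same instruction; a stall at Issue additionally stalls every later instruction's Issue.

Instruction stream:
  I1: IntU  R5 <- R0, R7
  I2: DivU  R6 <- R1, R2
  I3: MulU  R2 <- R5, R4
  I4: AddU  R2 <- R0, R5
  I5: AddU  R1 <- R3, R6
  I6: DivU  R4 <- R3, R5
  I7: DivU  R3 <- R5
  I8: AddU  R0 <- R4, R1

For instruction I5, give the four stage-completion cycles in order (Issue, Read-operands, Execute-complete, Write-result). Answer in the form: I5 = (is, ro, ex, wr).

I5 = (15, 16, 18, 19)

t=1  I1→IntU
t=2  I1 RO; I2→DivU
t=3  I1 EX; I2 RO; I3→MulU
t=4  I1 WR R5
t=5  I3 RO
t=8  I3 EX
t=9  I3 WR R2
t=10  I2 EX; I4→AddU
t=11  I2 WR R6; I4 RO
t=13  I4 EX
t=14  I4 WR R2
t=15  I5→AddU
t=16  I5 RO; I6→DivU
t=17  I6 RO
t=18  I5 EX
t=19  I5 WR R1
t=24  I6 EX
t=25  I6 WR R4
t=26  I7→DivU
t=27  I7 RO; I8→AddU
t=28  I8 RO
t=30  I8 EX
t=31  I8 WR R0
t=34  I7 EX
t=35  I7 WR R3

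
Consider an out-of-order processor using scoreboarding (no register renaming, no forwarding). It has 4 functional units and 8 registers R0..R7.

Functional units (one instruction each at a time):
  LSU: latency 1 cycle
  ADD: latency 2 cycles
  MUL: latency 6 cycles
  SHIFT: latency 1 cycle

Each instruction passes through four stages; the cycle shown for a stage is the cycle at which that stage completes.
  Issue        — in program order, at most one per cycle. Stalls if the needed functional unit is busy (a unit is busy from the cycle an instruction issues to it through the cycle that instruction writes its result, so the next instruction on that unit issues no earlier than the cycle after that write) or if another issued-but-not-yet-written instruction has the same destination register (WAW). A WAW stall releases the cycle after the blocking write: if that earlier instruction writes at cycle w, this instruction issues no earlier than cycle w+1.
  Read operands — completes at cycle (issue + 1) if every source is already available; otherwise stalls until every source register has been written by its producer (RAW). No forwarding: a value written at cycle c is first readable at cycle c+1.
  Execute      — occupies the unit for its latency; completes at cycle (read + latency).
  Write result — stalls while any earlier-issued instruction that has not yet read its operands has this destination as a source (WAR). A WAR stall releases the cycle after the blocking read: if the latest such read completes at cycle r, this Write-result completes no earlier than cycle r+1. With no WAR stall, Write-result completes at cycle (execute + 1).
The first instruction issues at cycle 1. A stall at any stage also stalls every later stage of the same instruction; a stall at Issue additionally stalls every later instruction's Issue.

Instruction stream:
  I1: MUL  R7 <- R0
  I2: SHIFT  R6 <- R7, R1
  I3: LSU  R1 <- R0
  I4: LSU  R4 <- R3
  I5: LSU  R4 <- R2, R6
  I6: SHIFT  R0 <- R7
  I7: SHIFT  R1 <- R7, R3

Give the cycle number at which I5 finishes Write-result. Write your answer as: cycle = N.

cycle = 19

  I1 | 1 | 2 | 8 | 9
  I2 | 2 | 10 | 11 | 12   RAW R7: wait I1 write@9
  I3 | 3 | 4 | 5 | 11   WAR R1: wait I2 read@10
  I4 | 12 | 13 | 14 | 15   struct: LSU busy until I3 writes@11
  I5 | 16 | 17 | 18 | 19   struct: LSU busy until I4 writes@15
  I6 | 17 | 18 | 19 | 20
  I7 | 21 | 22 | 23 | 24   struct: SHIFT busy until I6 writes@20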